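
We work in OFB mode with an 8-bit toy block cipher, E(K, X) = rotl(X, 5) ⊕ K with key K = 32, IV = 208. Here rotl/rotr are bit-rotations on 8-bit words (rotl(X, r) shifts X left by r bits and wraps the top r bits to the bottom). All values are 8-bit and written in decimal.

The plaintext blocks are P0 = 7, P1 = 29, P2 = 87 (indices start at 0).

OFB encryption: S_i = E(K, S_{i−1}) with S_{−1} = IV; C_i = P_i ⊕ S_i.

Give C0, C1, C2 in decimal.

C0: S = E(K, 208) = 58; 7 ⊕ 58 = 61.
C1: S = E(K, 58) = 103; 29 ⊕ 103 = 122.
C2: S = E(K, 103) = 204; 87 ⊕ 204 = 155.

C0 = 61, C1 = 122, C2 = 155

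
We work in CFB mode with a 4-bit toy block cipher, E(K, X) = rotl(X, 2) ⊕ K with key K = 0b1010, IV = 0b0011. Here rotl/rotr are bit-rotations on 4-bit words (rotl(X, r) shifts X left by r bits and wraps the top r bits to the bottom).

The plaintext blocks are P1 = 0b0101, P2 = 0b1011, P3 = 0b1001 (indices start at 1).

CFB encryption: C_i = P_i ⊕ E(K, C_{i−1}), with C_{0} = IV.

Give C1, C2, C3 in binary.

C1 = 0b0011, C2 = 0b1101, C3 = 0b0100

C1: E(K, 0b0011) = 0b0110; 0b0101 ⊕ 0b0110 = 0b0011.
C2: E(K, 0b0011) = 0b0110; 0b1011 ⊕ 0b0110 = 0b1101.
C3: E(K, 0b1101) = 0b1101; 0b1001 ⊕ 0b1101 = 0b0100.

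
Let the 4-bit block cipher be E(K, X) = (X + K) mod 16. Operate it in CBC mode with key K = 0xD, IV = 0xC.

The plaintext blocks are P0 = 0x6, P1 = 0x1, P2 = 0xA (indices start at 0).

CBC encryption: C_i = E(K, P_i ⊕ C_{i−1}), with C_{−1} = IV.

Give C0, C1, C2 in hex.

C0: P0 ⊕ 0xC = 0xA; E(K, 0xA) = 0x7.
C1: P1 ⊕ 0x7 = 0x6; E(K, 0x6) = 0x3.
C2: P2 ⊕ 0x3 = 0x9; E(K, 0x9) = 0x6.

C0 = 0x7, C1 = 0x3, C2 = 0x6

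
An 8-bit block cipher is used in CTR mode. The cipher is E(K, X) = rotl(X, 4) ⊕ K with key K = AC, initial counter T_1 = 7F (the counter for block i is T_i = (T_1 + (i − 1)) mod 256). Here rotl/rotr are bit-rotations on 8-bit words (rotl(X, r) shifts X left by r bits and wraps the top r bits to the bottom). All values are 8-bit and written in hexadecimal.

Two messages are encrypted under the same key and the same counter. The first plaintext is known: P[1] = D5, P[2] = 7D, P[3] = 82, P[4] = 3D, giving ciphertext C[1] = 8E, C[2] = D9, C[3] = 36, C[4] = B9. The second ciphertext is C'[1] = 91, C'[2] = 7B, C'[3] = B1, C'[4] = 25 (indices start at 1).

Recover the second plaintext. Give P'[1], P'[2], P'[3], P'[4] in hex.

In CTR with a reused counter, both messages share the same keystream S_i, so C_i ⊕ C'_i = P_i ⊕ P'_i and thus P'_i = P_i ⊕ C_i ⊕ C'_i.
P'[1]: D5 ⊕ 8E ⊕ 91 = CA.
P'[2]: 7D ⊕ D9 ⊕ 7B = DF.
P'[3]: 82 ⊕ 36 ⊕ B1 = 05.
P'[4]: 3D ⊕ B9 ⊕ 25 = A1.

P'[1] = CA, P'[2] = DF, P'[3] = 05, P'[4] = A1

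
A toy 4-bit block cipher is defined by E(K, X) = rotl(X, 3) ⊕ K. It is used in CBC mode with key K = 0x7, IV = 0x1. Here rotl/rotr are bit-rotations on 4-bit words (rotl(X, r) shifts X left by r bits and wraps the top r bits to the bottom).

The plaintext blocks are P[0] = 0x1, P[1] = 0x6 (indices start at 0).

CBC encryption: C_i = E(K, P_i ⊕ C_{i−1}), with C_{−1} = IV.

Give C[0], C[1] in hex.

C[0] = 0x7, C[1] = 0xF

C[0]: P[0] ⊕ 0x1 = 0x0; E(K, 0x0) = 0x7.
C[1]: P[1] ⊕ 0x7 = 0x1; E(K, 0x1) = 0xF.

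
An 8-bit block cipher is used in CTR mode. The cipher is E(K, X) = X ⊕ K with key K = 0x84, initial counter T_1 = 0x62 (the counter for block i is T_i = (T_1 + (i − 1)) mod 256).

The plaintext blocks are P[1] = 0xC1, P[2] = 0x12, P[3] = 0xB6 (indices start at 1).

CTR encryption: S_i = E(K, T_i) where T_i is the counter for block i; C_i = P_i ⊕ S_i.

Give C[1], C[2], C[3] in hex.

C[1]: T = 0x62, S = E(K, T) = 0xE6; 0xC1 ⊕ 0xE6 = 0x27.
C[2]: T = 0x63, S = E(K, T) = 0xE7; 0x12 ⊕ 0xE7 = 0xF5.
C[3]: T = 0x64, S = E(K, T) = 0xE0; 0xB6 ⊕ 0xE0 = 0x56.

C[1] = 0x27, C[2] = 0xF5, C[3] = 0x56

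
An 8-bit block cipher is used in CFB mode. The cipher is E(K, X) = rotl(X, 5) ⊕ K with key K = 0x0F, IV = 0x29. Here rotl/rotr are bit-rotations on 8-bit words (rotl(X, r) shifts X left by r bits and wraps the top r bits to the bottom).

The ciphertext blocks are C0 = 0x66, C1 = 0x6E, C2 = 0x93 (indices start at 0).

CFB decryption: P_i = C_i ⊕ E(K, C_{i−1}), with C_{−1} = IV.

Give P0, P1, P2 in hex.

P0 = 0x4C, P1 = 0xAD, P2 = 0x51

P0: E(K, 0x29) = 0x2A; 0x66 ⊕ 0x2A = 0x4C.
P1: E(K, 0x66) = 0xC3; 0x6E ⊕ 0xC3 = 0xAD.
P2: E(K, 0x6E) = 0xC2; 0x93 ⊕ 0xC2 = 0x51.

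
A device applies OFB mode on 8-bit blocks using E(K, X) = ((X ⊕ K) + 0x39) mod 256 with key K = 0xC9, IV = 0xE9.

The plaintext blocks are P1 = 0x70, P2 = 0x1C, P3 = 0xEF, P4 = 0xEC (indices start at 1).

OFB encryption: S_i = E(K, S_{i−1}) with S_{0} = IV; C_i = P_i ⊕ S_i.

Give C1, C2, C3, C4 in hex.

C1 = 0x29, C2 = 0xD5, C3 = 0xD6, C4 = 0xC5

C1: S = E(K, 0xE9) = 0x59; 0x70 ⊕ 0x59 = 0x29.
C2: S = E(K, 0x59) = 0xC9; 0x1C ⊕ 0xC9 = 0xD5.
C3: S = E(K, 0xC9) = 0x39; 0xEF ⊕ 0x39 = 0xD6.
C4: S = E(K, 0x39) = 0x29; 0xEC ⊕ 0x29 = 0xC5.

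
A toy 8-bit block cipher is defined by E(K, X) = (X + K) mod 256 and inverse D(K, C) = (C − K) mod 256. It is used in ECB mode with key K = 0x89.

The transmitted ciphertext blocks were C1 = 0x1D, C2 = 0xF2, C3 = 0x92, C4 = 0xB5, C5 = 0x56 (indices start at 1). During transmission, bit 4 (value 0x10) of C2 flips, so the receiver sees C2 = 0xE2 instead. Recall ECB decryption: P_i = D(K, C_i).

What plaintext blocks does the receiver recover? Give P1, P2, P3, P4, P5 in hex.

P1 = 0x94, P2 = 0x59, P3 = 0x09, P4 = 0x2C, P5 = 0xCD

Only C2 changed, to 0xE2. In ECB, a change in C_i affects only P_i. Decrypting the received ciphertext:
P1: D(K, 0x1D) = 0x94.
P2: D(K, 0xE2) = 0x59.
P3: D(K, 0x92) = 0x09.
P4: D(K, 0xB5) = 0x2C.
P5: D(K, 0x56) = 0xCD.
Blocks that differ from the original plaintext: P2.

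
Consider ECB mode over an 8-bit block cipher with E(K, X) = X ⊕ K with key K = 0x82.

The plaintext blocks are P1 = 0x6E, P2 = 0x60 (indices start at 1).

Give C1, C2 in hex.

C1 = 0xEC, C2 = 0xE2

ECB encryption: C_i = E(K, P_i).
C1: E(K, 0x6E) = 0xEC.
C2: E(K, 0x60) = 0xE2.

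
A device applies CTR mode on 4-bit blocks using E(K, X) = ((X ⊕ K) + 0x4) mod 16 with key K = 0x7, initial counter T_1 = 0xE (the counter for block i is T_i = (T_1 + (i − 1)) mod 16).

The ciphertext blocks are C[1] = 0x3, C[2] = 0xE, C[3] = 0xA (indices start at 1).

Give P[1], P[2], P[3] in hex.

P[1] = 0xE, P[2] = 0x2, P[3] = 0x1

CTR decryption: S_i = E(K, T_i) where T_i is the counter for block i; P_i = C_i ⊕ S_i.
P[1]: T = 0xE, S = E(K, T) = 0xD; 0x3 ⊕ 0xD = 0xE.
P[2]: T = 0xF, S = E(K, T) = 0xC; 0xE ⊕ 0xC = 0x2.
P[3]: T = 0x0, S = E(K, T) = 0xB; 0xA ⊕ 0xB = 0x1.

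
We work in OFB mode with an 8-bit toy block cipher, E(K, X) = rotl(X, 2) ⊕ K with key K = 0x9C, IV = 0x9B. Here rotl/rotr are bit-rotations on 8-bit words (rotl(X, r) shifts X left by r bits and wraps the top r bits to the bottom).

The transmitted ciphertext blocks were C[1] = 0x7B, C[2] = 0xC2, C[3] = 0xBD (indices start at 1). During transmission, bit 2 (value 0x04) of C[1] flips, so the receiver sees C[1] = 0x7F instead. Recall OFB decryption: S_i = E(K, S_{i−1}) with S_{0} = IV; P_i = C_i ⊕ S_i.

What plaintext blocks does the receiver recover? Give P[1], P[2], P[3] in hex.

P[1] = 0x8D, P[2] = 0x95, P[3] = 0x7C

Only C[1] changed, to 0x7F. In OFB, a change in C_i flips the same bit in P_i only; the keystream is unaffected. Decrypting the received ciphertext:
P[1]: S = E(K, 0x9B) = 0xF2; 0x7F ⊕ 0xF2 = 0x8D.
P[2]: S = E(K, 0xF2) = 0x57; 0xC2 ⊕ 0x57 = 0x95.
P[3]: S = E(K, 0x57) = 0xC1; 0xBD ⊕ 0xC1 = 0x7C.
Blocks that differ from the original plaintext: P[1].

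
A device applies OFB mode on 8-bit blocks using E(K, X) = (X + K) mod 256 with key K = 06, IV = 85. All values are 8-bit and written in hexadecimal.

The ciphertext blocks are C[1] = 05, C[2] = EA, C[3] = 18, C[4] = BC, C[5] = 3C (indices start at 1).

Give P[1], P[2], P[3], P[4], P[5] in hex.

OFB decryption: S_i = E(K, S_{i−1}) with S_{0} = IV; P_i = C_i ⊕ S_i.
P[1]: S = E(K, 85) = 8B; 05 ⊕ 8B = 8E.
P[2]: S = E(K, 8B) = 91; EA ⊕ 91 = 7B.
P[3]: S = E(K, 91) = 97; 18 ⊕ 97 = 8F.
P[4]: S = E(K, 97) = 9D; BC ⊕ 9D = 21.
P[5]: S = E(K, 9D) = A3; 3C ⊕ A3 = 9F.

P[1] = 8E, P[2] = 7B, P[3] = 8F, P[4] = 21, P[5] = 9F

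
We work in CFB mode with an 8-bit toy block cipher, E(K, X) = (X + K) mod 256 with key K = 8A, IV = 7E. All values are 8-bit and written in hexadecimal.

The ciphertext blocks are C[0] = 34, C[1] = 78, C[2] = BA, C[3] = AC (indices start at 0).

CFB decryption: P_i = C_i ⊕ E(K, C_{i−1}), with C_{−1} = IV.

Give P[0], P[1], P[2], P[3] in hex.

P[0]: E(K, 7E) = 08; 34 ⊕ 08 = 3C.
P[1]: E(K, 34) = BE; 78 ⊕ BE = C6.
P[2]: E(K, 78) = 02; BA ⊕ 02 = B8.
P[3]: E(K, BA) = 44; AC ⊕ 44 = E8.

P[0] = 3C, P[1] = C6, P[2] = B8, P[3] = E8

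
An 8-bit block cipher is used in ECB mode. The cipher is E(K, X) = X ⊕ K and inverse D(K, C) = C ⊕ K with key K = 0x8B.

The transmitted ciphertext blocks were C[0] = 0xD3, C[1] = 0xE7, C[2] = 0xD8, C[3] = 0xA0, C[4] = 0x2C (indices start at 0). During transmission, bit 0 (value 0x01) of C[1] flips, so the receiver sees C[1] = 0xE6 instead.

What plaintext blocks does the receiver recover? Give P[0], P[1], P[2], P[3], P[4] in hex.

ECB decryption: P_i = D(K, C_i).
Only C[1] changed, to 0xE6. In ECB, a change in C_i affects only P_i. Decrypting the received ciphertext:
P[0]: D(K, 0xD3) = 0x58.
P[1]: D(K, 0xE6) = 0x6D.
P[2]: D(K, 0xD8) = 0x53.
P[3]: D(K, 0xA0) = 0x2B.
P[4]: D(K, 0x2C) = 0xA7.
Blocks that differ from the original plaintext: P[1].

P[0] = 0x58, P[1] = 0x6D, P[2] = 0x53, P[3] = 0x2B, P[4] = 0xA7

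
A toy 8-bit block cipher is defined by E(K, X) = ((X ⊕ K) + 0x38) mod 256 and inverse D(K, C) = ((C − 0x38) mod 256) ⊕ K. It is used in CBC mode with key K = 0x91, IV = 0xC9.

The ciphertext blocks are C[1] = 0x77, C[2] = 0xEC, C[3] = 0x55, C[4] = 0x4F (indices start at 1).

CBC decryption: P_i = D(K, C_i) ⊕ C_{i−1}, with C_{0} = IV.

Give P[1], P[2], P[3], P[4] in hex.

P[1]: D(K, 0x77) = 0xAE; 0xAE ⊕ 0xC9 = 0x67.
P[2]: D(K, 0xEC) = 0x25; 0x25 ⊕ 0x77 = 0x52.
P[3]: D(K, 0x55) = 0x8C; 0x8C ⊕ 0xEC = 0x60.
P[4]: D(K, 0x4F) = 0x86; 0x86 ⊕ 0x55 = 0xD3.

P[1] = 0x67, P[2] = 0x52, P[3] = 0x60, P[4] = 0xD3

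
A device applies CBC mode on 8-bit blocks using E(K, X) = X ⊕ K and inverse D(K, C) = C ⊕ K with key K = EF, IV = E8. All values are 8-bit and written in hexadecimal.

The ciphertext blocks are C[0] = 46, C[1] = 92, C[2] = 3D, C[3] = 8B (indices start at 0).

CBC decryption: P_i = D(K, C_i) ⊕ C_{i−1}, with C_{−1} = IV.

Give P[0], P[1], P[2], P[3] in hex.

P[0] = 41, P[1] = 3B, P[2] = 40, P[3] = 59

P[0]: D(K, 46) = A9; A9 ⊕ E8 = 41.
P[1]: D(K, 92) = 7D; 7D ⊕ 46 = 3B.
P[2]: D(K, 3D) = D2; D2 ⊕ 92 = 40.
P[3]: D(K, 8B) = 64; 64 ⊕ 3D = 59.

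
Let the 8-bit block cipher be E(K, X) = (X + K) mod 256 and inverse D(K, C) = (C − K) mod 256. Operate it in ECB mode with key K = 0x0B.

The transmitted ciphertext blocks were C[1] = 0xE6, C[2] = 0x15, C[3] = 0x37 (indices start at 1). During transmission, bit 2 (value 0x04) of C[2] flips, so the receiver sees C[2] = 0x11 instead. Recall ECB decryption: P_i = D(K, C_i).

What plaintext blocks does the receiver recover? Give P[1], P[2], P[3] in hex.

P[1] = 0xDB, P[2] = 0x06, P[3] = 0x2C

Only C[2] changed, to 0x11. In ECB, a change in C_i affects only P_i. Decrypting the received ciphertext:
P[1]: D(K, 0xE6) = 0xDB.
P[2]: D(K, 0x11) = 0x06.
P[3]: D(K, 0x37) = 0x2C.
Blocks that differ from the original plaintext: P[2].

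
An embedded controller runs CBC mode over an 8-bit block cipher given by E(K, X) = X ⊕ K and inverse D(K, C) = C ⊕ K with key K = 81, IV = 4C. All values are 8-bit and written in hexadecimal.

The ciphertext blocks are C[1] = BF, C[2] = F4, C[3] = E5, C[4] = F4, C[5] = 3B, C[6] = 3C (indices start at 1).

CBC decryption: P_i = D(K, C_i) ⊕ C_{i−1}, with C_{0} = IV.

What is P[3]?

P[3]: D(K, E5) = 64; 64 ⊕ F4 = 90.

P[3] = 90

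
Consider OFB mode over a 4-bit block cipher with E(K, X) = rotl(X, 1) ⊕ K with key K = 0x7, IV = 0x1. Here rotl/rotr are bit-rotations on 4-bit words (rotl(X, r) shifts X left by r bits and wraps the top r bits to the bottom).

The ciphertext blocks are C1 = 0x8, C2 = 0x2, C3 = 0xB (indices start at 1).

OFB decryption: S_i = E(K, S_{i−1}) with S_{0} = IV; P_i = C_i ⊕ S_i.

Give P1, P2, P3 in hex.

P1 = 0xD, P2 = 0xF, P3 = 0x7

P1: S = E(K, 0x1) = 0x5; 0x8 ⊕ 0x5 = 0xD.
P2: S = E(K, 0x5) = 0xD; 0x2 ⊕ 0xD = 0xF.
P3: S = E(K, 0xD) = 0xC; 0xB ⊕ 0xC = 0x7.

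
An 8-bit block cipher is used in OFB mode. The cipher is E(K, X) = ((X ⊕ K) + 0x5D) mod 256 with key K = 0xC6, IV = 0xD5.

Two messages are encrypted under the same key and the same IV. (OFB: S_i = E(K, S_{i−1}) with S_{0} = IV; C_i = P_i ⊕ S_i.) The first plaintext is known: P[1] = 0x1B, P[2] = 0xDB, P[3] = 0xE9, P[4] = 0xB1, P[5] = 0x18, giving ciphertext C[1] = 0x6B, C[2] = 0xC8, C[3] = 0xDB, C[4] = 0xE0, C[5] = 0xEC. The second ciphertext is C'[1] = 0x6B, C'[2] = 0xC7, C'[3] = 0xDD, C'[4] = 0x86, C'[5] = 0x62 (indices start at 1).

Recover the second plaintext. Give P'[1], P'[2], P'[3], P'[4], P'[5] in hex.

P'[1] = 0x1B, P'[2] = 0xD4, P'[3] = 0xEF, P'[4] = 0xD7, P'[5] = 0x96

In OFB with a reused IV, both messages share the same keystream S_i, so C_i ⊕ C'_i = P_i ⊕ P'_i and thus P'_i = P_i ⊕ C_i ⊕ C'_i.
P'[1]: 0x1B ⊕ 0x6B ⊕ 0x6B = 0x1B.
P'[2]: 0xDB ⊕ 0xC8 ⊕ 0xC7 = 0xD4.
P'[3]: 0xE9 ⊕ 0xDB ⊕ 0xDD = 0xEF.
P'[4]: 0xB1 ⊕ 0xE0 ⊕ 0x86 = 0xD7.
P'[5]: 0x18 ⊕ 0xEC ⊕ 0x62 = 0x96.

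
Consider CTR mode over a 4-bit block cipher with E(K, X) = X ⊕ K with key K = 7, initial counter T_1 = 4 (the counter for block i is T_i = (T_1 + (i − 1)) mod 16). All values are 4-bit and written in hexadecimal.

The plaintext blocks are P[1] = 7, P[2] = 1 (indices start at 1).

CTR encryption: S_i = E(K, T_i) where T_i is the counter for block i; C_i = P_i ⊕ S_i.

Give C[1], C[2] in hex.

C[1]: T = 4, S = E(K, T) = 3; 7 ⊕ 3 = 4.
C[2]: T = 5, S = E(K, T) = 2; 1 ⊕ 2 = 3.

C[1] = 4, C[2] = 3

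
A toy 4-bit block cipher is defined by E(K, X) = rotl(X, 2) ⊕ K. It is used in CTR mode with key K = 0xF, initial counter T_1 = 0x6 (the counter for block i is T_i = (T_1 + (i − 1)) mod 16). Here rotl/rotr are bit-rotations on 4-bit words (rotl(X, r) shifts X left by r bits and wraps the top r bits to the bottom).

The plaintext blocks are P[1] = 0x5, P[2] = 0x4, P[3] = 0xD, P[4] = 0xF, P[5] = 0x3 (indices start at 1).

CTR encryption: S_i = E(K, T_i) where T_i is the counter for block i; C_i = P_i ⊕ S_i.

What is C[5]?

C[1]: T = 0x6, S = E(K, T) = 0x6; 0x5 ⊕ 0x6 = 0x3.
C[2]: T = 0x7, S = E(K, T) = 0x2; 0x4 ⊕ 0x2 = 0x6.
C[3]: T = 0x8, S = E(K, T) = 0xD; 0xD ⊕ 0xD = 0x0.
C[4]: T = 0x9, S = E(K, T) = 0x9; 0xF ⊕ 0x9 = 0x6.
C[5]: T = 0xA, S = E(K, T) = 0x5; 0x3 ⊕ 0x5 = 0x6.

C[5] = 0x6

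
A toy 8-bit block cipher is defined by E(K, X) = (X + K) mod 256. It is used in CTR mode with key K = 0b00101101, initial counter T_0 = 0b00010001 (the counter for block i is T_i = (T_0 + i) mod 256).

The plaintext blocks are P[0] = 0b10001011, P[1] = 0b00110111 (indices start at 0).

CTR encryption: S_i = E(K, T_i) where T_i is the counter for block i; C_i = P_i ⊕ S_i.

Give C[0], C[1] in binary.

C[0] = 0b10110101, C[1] = 0b00001000

C[0]: T = 0b00010001, S = E(K, T) = 0b00111110; 0b10001011 ⊕ 0b00111110 = 0b10110101.
C[1]: T = 0b00010010, S = E(K, T) = 0b00111111; 0b00110111 ⊕ 0b00111111 = 0b00001000.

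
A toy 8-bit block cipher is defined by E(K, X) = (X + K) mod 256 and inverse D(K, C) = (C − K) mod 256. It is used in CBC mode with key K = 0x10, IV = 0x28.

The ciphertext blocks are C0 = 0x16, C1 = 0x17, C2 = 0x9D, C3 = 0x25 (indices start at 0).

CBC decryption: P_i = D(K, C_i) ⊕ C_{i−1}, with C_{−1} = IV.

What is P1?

P1 = 0x11

P1: D(K, 0x17) = 0x07; 0x07 ⊕ 0x16 = 0x11.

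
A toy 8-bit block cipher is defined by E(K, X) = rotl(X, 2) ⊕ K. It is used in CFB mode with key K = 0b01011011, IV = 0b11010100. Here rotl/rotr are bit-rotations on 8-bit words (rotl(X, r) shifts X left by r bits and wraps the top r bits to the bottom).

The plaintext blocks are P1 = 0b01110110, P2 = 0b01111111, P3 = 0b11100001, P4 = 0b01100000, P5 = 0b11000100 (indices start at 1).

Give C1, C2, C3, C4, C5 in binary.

C1 = 0b01111110, C2 = 0b11011101, C3 = 0b11001101, C4 = 0b00001100, C5 = 0b10101111

CFB encryption: C_i = P_i ⊕ E(K, C_{i−1}), with C_{0} = IV.
C1: E(K, 0b11010100) = 0b00001000; 0b01110110 ⊕ 0b00001000 = 0b01111110.
C2: E(K, 0b01111110) = 0b10100010; 0b01111111 ⊕ 0b10100010 = 0b11011101.
C3: E(K, 0b11011101) = 0b00101100; 0b11100001 ⊕ 0b00101100 = 0b11001101.
C4: E(K, 0b11001101) = 0b01101100; 0b01100000 ⊕ 0b01101100 = 0b00001100.
C5: E(K, 0b00001100) = 0b01101011; 0b11000100 ⊕ 0b01101011 = 0b10101111.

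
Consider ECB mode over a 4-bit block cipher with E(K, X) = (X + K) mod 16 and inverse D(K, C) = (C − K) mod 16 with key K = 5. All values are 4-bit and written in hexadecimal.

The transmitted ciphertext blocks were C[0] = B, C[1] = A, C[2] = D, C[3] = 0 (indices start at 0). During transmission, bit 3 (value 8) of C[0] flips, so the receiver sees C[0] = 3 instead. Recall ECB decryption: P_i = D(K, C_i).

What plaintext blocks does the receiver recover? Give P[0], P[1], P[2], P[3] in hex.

P[0] = E, P[1] = 5, P[2] = 8, P[3] = B

Only C[0] changed, to 3. In ECB, a change in C_i affects only P_i. Decrypting the received ciphertext:
P[0]: D(K, 3) = E.
P[1]: D(K, A) = 5.
P[2]: D(K, D) = 8.
P[3]: D(K, 0) = B.
Blocks that differ from the original plaintext: P[0].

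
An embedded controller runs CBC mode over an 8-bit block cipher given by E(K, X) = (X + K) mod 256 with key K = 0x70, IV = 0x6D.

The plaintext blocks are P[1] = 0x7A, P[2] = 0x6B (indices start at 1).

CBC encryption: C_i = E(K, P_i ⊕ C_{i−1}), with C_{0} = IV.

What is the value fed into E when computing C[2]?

C[1]: P[1] ⊕ 0x6D = 0x17; E(K, 0x17) = 0x87.
C[2]: P[2] ⊕ 0x87 = 0xEC; E(K, 0xEC) = 0x5C.
So the input to E for block [2] is 0xEC.

0xEC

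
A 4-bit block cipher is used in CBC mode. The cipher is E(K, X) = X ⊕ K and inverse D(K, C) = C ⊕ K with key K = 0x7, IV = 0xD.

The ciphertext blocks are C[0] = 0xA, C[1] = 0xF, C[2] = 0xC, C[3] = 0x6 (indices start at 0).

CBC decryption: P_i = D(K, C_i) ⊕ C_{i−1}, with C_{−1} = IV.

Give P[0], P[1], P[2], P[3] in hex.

P[0] = 0x0, P[1] = 0x2, P[2] = 0x4, P[3] = 0xD

P[0]: D(K, 0xA) = 0xD; 0xD ⊕ 0xD = 0x0.
P[1]: D(K, 0xF) = 0x8; 0x8 ⊕ 0xA = 0x2.
P[2]: D(K, 0xC) = 0xB; 0xB ⊕ 0xF = 0x4.
P[3]: D(K, 0x6) = 0x1; 0x1 ⊕ 0xC = 0xD.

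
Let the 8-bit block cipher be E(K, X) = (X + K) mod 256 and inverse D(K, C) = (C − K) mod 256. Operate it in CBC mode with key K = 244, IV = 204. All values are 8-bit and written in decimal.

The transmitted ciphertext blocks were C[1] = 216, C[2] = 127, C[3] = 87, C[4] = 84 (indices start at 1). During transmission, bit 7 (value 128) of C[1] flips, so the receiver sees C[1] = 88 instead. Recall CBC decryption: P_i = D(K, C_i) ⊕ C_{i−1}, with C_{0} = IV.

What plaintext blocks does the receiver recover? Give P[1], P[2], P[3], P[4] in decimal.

Only C[1] changed, to 88. In CBC, a change in C_i garbles P_i and flips the same bit in P_{i+1}. Decrypting the received ciphertext:
P[1]: D(K, 88) = 100; 100 ⊕ 204 = 168.
P[2]: D(K, 127) = 139; 139 ⊕ 88 = 211.
P[3]: D(K, 87) = 99; 99 ⊕ 127 = 28.
P[4]: D(K, 84) = 96; 96 ⊕ 87 = 55.
Blocks that differ from the original plaintext: P[1], P[2].

P[1] = 168, P[2] = 211, P[3] = 28, P[4] = 55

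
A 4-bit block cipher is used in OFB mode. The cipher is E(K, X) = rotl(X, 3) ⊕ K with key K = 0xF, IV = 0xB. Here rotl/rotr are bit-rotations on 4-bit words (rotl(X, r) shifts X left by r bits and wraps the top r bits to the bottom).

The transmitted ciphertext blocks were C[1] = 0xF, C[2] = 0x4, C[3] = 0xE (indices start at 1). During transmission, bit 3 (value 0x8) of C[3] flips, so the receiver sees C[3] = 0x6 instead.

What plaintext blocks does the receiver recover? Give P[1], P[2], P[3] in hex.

OFB decryption: S_i = E(K, S_{i−1}) with S_{0} = IV; P_i = C_i ⊕ S_i.
Only C[3] changed, to 0x6. In OFB, a change in C_i flips the same bit in P_i only; the keystream is unaffected. Decrypting the received ciphertext:
P[1]: S = E(K, 0xB) = 0x2; 0xF ⊕ 0x2 = 0xD.
P[2]: S = E(K, 0x2) = 0xE; 0x4 ⊕ 0xE = 0xA.
P[3]: S = E(K, 0xE) = 0x8; 0x6 ⊕ 0x8 = 0xE.
Blocks that differ from the original plaintext: P[3].

P[1] = 0xD, P[2] = 0xA, P[3] = 0xE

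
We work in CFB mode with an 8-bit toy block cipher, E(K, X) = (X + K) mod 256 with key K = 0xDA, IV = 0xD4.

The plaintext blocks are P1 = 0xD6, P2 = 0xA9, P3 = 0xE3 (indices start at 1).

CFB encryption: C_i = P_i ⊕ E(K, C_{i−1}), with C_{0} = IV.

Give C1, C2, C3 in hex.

C1 = 0x78, C2 = 0xFB, C3 = 0x36

C1: E(K, 0xD4) = 0xAE; 0xD6 ⊕ 0xAE = 0x78.
C2: E(K, 0x78) = 0x52; 0xA9 ⊕ 0x52 = 0xFB.
C3: E(K, 0xFB) = 0xD5; 0xE3 ⊕ 0xD5 = 0x36.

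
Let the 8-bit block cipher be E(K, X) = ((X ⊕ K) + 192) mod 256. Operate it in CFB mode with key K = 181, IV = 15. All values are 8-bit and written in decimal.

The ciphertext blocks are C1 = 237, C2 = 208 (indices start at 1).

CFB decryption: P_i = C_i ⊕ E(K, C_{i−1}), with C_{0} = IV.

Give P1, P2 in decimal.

P1 = 151, P2 = 200

P1: E(K, 15) = 122; 237 ⊕ 122 = 151.
P2: E(K, 237) = 24; 208 ⊕ 24 = 200.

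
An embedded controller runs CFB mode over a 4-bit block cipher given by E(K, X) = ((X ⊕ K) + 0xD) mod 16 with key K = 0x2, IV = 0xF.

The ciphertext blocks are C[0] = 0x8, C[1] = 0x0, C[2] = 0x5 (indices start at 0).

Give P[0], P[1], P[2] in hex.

P[0] = 0x2, P[1] = 0x7, P[2] = 0xA

CFB decryption: P_i = C_i ⊕ E(K, C_{i−1}), with C_{−1} = IV.
P[0]: E(K, 0xF) = 0xA; 0x8 ⊕ 0xA = 0x2.
P[1]: E(K, 0x8) = 0x7; 0x0 ⊕ 0x7 = 0x7.
P[2]: E(K, 0x0) = 0xF; 0x5 ⊕ 0xF = 0xA.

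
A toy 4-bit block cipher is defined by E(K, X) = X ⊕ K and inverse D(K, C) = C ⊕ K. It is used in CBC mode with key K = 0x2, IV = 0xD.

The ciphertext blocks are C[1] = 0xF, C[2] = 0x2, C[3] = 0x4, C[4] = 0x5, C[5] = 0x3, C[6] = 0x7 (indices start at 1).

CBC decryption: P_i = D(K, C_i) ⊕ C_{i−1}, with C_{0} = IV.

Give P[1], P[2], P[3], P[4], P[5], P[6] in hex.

P[1]: D(K, 0xF) = 0xD; 0xD ⊕ 0xD = 0x0.
P[2]: D(K, 0x2) = 0x0; 0x0 ⊕ 0xF = 0xF.
P[3]: D(K, 0x4) = 0x6; 0x6 ⊕ 0x2 = 0x4.
P[4]: D(K, 0x5) = 0x7; 0x7 ⊕ 0x4 = 0x3.
P[5]: D(K, 0x3) = 0x1; 0x1 ⊕ 0x5 = 0x4.
P[6]: D(K, 0x7) = 0x5; 0x5 ⊕ 0x3 = 0x6.

P[1] = 0x0, P[2] = 0xF, P[3] = 0x4, P[4] = 0x3, P[5] = 0x4, P[6] = 0x6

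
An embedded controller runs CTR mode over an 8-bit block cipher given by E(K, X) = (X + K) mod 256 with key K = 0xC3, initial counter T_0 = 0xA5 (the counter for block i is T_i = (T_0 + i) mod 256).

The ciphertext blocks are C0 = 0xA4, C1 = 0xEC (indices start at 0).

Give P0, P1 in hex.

P0 = 0xCC, P1 = 0x85

CTR decryption: S_i = E(K, T_i) where T_i is the counter for block i; P_i = C_i ⊕ S_i.
P0: T = 0xA5, S = E(K, T) = 0x68; 0xA4 ⊕ 0x68 = 0xCC.
P1: T = 0xA6, S = E(K, T) = 0x69; 0xEC ⊕ 0x69 = 0x85.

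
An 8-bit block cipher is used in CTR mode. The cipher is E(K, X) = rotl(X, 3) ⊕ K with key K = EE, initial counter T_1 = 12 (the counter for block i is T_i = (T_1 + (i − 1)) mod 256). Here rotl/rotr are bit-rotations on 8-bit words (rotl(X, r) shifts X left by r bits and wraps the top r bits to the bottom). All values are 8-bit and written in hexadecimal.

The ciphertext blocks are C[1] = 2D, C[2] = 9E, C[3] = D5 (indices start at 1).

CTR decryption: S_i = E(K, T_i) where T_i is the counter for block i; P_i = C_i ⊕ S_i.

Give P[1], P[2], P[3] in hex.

P[1] = 53, P[2] = E8, P[3] = 9B

P[1]: T = 12, S = E(K, T) = 7E; 2D ⊕ 7E = 53.
P[2]: T = 13, S = E(K, T) = 76; 9E ⊕ 76 = E8.
P[3]: T = 14, S = E(K, T) = 4E; D5 ⊕ 4E = 9B.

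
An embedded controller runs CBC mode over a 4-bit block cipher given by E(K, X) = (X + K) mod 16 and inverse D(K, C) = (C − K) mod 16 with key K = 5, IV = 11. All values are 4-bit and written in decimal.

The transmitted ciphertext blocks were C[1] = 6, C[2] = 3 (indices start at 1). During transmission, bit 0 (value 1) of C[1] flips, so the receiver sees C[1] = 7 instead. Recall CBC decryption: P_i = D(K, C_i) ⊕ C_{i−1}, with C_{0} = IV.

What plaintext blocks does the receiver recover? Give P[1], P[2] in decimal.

Only C[1] changed, to 7. In CBC, a change in C_i garbles P_i and flips the same bit in P_{i+1}. Decrypting the received ciphertext:
P[1]: D(K, 7) = 2; 2 ⊕ 11 = 9.
P[2]: D(K, 3) = 14; 14 ⊕ 7 = 9.
Blocks that differ from the original plaintext: P[1], P[2].

P[1] = 9, P[2] = 9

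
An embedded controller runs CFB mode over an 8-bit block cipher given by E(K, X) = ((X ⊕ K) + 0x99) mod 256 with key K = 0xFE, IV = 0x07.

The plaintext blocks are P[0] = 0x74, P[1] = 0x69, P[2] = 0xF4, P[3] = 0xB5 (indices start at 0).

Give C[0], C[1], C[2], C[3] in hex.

C[0] = 0xE6, C[1] = 0xD8, C[2] = 0x4B, C[3] = 0xFB

CFB encryption: C_i = P_i ⊕ E(K, C_{i−1}), with C_{−1} = IV.
C[0]: E(K, 0x07) = 0x92; 0x74 ⊕ 0x92 = 0xE6.
C[1]: E(K, 0xE6) = 0xB1; 0x69 ⊕ 0xB1 = 0xD8.
C[2]: E(K, 0xD8) = 0xBF; 0xF4 ⊕ 0xBF = 0x4B.
C[3]: E(K, 0x4B) = 0x4E; 0xB5 ⊕ 0x4E = 0xFB.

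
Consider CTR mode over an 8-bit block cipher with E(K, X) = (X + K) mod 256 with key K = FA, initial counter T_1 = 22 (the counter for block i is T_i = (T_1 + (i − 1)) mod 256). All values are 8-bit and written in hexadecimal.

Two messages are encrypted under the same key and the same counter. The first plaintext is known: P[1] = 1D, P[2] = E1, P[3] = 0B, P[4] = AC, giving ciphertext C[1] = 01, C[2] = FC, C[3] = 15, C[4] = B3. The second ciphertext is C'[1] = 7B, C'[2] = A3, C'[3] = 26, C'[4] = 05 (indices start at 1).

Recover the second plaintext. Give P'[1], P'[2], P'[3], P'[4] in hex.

In CTR with a reused counter, both messages share the same keystream S_i, so C_i ⊕ C'_i = P_i ⊕ P'_i and thus P'_i = P_i ⊕ C_i ⊕ C'_i.
P'[1]: 1D ⊕ 01 ⊕ 7B = 67.
P'[2]: E1 ⊕ FC ⊕ A3 = BE.
P'[3]: 0B ⊕ 15 ⊕ 26 = 38.
P'[4]: AC ⊕ B3 ⊕ 05 = 1A.

P'[1] = 67, P'[2] = BE, P'[3] = 38, P'[4] = 1A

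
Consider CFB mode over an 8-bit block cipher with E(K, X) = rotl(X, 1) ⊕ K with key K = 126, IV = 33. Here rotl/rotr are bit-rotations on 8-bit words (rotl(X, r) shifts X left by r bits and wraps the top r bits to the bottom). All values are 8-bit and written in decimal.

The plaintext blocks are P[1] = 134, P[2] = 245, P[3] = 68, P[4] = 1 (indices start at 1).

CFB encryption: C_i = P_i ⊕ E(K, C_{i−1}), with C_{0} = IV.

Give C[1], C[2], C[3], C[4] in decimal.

C[1] = 186, C[2] = 254, C[3] = 199, C[4] = 240

C[1]: E(K, 33) = 60; 134 ⊕ 60 = 186.
C[2]: E(K, 186) = 11; 245 ⊕ 11 = 254.
C[3]: E(K, 254) = 131; 68 ⊕ 131 = 199.
C[4]: E(K, 199) = 241; 1 ⊕ 241 = 240.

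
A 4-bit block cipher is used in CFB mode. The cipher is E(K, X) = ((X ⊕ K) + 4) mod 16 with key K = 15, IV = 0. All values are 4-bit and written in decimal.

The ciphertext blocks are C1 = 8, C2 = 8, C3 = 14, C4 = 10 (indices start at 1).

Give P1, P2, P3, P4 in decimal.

CFB decryption: P_i = C_i ⊕ E(K, C_{i−1}), with C_{0} = IV.
P1: E(K, 0) = 3; 8 ⊕ 3 = 11.
P2: E(K, 8) = 11; 8 ⊕ 11 = 3.
P3: E(K, 8) = 11; 14 ⊕ 11 = 5.
P4: E(K, 14) = 5; 10 ⊕ 5 = 15.

P1 = 11, P2 = 3, P3 = 5, P4 = 15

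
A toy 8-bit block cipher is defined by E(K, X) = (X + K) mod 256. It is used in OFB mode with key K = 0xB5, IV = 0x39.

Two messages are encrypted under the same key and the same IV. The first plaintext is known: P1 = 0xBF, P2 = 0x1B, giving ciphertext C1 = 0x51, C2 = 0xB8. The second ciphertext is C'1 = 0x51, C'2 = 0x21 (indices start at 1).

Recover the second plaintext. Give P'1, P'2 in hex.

In OFB with a reused IV, both messages share the same keystream S_i, so C_i ⊕ C'_i = P_i ⊕ P'_i and thus P'_i = P_i ⊕ C_i ⊕ C'_i.
P'1: 0xBF ⊕ 0x51 ⊕ 0x51 = 0xBF.
P'2: 0x1B ⊕ 0xB8 ⊕ 0x21 = 0x82.

P'1 = 0xBF, P'2 = 0x82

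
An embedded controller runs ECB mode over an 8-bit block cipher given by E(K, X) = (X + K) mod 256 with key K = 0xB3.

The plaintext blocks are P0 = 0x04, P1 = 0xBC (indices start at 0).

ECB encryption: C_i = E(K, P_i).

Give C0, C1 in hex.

C0: E(K, 0x04) = 0xB7.
C1: E(K, 0xBC) = 0x6F.

C0 = 0xB7, C1 = 0x6F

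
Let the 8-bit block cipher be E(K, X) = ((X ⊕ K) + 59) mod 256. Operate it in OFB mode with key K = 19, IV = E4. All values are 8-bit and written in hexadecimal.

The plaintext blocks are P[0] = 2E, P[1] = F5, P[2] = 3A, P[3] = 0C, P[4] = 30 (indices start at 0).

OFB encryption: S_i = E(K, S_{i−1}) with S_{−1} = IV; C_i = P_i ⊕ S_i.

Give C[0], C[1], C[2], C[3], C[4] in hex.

C[0]: S = E(K, E4) = 56; 2E ⊕ 56 = 78.
C[1]: S = E(K, 56) = A8; F5 ⊕ A8 = 5D.
C[2]: S = E(K, A8) = 0A; 3A ⊕ 0A = 30.
C[3]: S = E(K, 0A) = 6C; 0C ⊕ 6C = 60.
C[4]: S = E(K, 6C) = CE; 30 ⊕ CE = FE.

C[0] = 78, C[1] = 5D, C[2] = 30, C[3] = 60, C[4] = FE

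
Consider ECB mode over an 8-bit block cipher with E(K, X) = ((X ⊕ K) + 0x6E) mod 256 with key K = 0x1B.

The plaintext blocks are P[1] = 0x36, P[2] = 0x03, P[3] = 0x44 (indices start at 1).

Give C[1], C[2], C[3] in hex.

ECB encryption: C_i = E(K, P_i).
C[1]: E(K, 0x36) = 0x9B.
C[2]: E(K, 0x03) = 0x86.
C[3]: E(K, 0x44) = 0xCD.

C[1] = 0x9B, C[2] = 0x86, C[3] = 0xCD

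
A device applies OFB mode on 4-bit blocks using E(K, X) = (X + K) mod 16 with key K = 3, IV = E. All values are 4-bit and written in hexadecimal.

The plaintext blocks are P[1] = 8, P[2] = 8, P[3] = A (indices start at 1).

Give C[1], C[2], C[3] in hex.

OFB encryption: S_i = E(K, S_{i−1}) with S_{0} = IV; C_i = P_i ⊕ S_i.
C[1]: S = E(K, E) = 1; 8 ⊕ 1 = 9.
C[2]: S = E(K, 1) = 4; 8 ⊕ 4 = C.
C[3]: S = E(K, 4) = 7; A ⊕ 7 = D.

C[1] = 9, C[2] = C, C[3] = D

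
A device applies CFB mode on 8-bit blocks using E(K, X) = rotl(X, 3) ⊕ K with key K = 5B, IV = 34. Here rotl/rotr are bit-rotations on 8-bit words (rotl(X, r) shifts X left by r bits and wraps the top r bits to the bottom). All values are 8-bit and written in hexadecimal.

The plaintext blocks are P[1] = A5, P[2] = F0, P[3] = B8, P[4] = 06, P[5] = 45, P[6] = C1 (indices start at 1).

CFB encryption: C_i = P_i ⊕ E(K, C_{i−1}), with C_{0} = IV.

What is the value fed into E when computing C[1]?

C[1]: E(K, 34) = FA; A5 ⊕ FA = 5F.
So the input to E for block [1] is 34.

34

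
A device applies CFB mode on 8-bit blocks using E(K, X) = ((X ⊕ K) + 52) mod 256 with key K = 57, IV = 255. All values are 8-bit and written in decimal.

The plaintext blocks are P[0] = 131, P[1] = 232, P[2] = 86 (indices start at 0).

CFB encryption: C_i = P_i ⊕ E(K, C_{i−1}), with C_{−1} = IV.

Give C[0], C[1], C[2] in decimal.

C[0]: E(K, 255) = 250; 131 ⊕ 250 = 121.
C[1]: E(K, 121) = 116; 232 ⊕ 116 = 156.
C[2]: E(K, 156) = 217; 86 ⊕ 217 = 143.

C[0] = 121, C[1] = 156, C[2] = 143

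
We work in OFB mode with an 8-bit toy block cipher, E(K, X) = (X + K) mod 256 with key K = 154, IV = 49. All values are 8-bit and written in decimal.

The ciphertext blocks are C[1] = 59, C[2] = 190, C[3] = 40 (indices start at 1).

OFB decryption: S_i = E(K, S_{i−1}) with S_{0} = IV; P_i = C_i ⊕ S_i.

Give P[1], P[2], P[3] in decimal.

P[1]: S = E(K, 49) = 203; 59 ⊕ 203 = 240.
P[2]: S = E(K, 203) = 101; 190 ⊕ 101 = 219.
P[3]: S = E(K, 101) = 255; 40 ⊕ 255 = 215.

P[1] = 240, P[2] = 219, P[3] = 215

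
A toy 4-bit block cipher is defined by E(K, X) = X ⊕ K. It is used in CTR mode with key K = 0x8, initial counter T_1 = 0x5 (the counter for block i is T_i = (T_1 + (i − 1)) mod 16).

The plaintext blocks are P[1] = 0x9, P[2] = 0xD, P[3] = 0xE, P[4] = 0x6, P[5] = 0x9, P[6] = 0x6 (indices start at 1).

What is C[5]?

C[5] = 0x8

CTR encryption: S_i = E(K, T_i) where T_i is the counter for block i; C_i = P_i ⊕ S_i.
C[1]: T = 0x5, S = E(K, T) = 0xD; 0x9 ⊕ 0xD = 0x4.
C[2]: T = 0x6, S = E(K, T) = 0xE; 0xD ⊕ 0xE = 0x3.
C[3]: T = 0x7, S = E(K, T) = 0xF; 0xE ⊕ 0xF = 0x1.
C[4]: T = 0x8, S = E(K, T) = 0x0; 0x6 ⊕ 0x0 = 0x6.
C[5]: T = 0x9, S = E(K, T) = 0x1; 0x9 ⊕ 0x1 = 0x8.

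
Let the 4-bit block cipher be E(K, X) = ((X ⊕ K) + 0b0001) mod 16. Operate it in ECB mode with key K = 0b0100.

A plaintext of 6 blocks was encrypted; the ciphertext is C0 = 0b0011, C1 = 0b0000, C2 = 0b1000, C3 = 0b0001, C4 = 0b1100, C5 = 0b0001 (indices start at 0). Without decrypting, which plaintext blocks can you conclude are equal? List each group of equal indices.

ECB encrypts each block independently with the same key, so equal ciphertext blocks imply equal plaintext blocks.
C3 = C5 = 0b0001, so P3 = P5.

P3 = P5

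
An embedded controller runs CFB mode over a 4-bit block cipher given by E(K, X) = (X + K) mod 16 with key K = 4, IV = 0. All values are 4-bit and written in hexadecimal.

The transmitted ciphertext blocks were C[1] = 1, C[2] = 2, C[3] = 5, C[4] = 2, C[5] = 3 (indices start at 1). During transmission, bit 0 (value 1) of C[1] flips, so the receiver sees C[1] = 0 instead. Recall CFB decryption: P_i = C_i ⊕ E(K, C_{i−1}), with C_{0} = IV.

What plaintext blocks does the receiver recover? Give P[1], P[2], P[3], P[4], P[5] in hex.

P[1] = 4, P[2] = 6, P[3] = 3, P[4] = B, P[5] = 5

Only C[1] changed, to 0. In CFB, a change in C_i flips the same bit in P_i and garbles P_{i+1}. Decrypting the received ciphertext:
P[1]: E(K, 0) = 4; 0 ⊕ 4 = 4.
P[2]: E(K, 0) = 4; 2 ⊕ 4 = 6.
P[3]: E(K, 2) = 6; 5 ⊕ 6 = 3.
P[4]: E(K, 5) = 9; 2 ⊕ 9 = B.
P[5]: E(K, 2) = 6; 3 ⊕ 6 = 5.
Blocks that differ from the original plaintext: P[1], P[2].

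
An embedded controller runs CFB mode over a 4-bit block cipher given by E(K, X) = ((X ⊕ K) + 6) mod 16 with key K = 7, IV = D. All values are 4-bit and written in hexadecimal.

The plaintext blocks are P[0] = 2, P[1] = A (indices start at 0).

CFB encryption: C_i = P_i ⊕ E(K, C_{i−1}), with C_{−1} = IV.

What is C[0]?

C[0] = 2

C[0]: E(K, D) = 0; 2 ⊕ 0 = 2.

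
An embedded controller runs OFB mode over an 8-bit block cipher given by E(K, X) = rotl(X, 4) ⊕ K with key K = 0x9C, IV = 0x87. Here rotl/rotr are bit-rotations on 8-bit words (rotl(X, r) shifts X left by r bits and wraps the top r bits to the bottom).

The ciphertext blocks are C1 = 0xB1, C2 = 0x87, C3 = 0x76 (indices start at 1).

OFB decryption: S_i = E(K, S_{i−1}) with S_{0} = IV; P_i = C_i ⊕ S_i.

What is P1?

P1 = 0x55

P1: S = E(K, 0x87) = 0xE4; 0xB1 ⊕ 0xE4 = 0x55.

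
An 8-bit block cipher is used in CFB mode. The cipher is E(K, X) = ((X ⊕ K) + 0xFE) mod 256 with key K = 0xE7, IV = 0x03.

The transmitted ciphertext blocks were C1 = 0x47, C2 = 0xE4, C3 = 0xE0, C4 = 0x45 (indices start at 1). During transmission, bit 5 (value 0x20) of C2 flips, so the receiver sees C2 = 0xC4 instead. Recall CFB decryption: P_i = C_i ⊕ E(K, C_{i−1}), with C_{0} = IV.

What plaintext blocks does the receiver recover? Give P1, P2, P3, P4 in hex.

Only C2 changed, to 0xC4. In CFB, a change in C_i flips the same bit in P_i and garbles P_{i+1}. Decrypting the received ciphertext:
P1: E(K, 0x03) = 0xE2; 0x47 ⊕ 0xE2 = 0xA5.
P2: E(K, 0x47) = 0x9E; 0xC4 ⊕ 0x9E = 0x5A.
P3: E(K, 0xC4) = 0x21; 0xE0 ⊕ 0x21 = 0xC1.
P4: E(K, 0xE0) = 0x05; 0x45 ⊕ 0x05 = 0x40.
Blocks that differ from the original plaintext: P2, P3.

P1 = 0xA5, P2 = 0x5A, P3 = 0xC1, P4 = 0x40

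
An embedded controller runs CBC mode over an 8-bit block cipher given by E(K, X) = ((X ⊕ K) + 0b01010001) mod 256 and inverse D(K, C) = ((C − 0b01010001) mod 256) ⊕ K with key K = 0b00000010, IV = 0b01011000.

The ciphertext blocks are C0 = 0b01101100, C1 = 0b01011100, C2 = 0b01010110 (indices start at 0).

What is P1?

P1 = 0b01100101

CBC decryption: P_i = D(K, C_i) ⊕ C_{i−1}, with C_{−1} = IV.
P1: D(K, 0b01011100) = 0b00001001; 0b00001001 ⊕ 0b01101100 = 0b01100101.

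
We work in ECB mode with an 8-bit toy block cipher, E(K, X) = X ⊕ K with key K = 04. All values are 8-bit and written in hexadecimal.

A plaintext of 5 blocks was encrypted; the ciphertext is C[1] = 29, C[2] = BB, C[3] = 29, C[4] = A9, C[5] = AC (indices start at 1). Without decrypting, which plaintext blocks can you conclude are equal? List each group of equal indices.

P[1] = P[3]

ECB encrypts each block independently with the same key, so equal ciphertext blocks imply equal plaintext blocks.
C[1] = C[3] = 29, so P[1] = P[3].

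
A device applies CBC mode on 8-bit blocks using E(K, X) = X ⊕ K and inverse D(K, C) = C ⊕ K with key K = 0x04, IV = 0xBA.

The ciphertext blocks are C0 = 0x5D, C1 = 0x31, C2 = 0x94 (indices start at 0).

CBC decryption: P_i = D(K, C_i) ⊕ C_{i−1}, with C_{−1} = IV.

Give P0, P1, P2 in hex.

P0 = 0xE3, P1 = 0x68, P2 = 0xA1

P0: D(K, 0x5D) = 0x59; 0x59 ⊕ 0xBA = 0xE3.
P1: D(K, 0x31) = 0x35; 0x35 ⊕ 0x5D = 0x68.
P2: D(K, 0x94) = 0x90; 0x90 ⊕ 0x31 = 0xA1.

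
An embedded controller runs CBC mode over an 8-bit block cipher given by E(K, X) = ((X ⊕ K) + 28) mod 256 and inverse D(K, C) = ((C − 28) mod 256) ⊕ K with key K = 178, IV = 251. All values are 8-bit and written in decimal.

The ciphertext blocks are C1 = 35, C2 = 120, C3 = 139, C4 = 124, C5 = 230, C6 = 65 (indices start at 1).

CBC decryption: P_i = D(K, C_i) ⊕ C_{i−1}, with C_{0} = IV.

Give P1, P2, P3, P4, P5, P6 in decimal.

P1: D(K, 35) = 181; 181 ⊕ 251 = 78.
P2: D(K, 120) = 238; 238 ⊕ 35 = 205.
P3: D(K, 139) = 221; 221 ⊕ 120 = 165.
P4: D(K, 124) = 210; 210 ⊕ 139 = 89.
P5: D(K, 230) = 120; 120 ⊕ 124 = 4.
P6: D(K, 65) = 151; 151 ⊕ 230 = 113.

P1 = 78, P2 = 205, P3 = 165, P4 = 89, P5 = 4, P6 = 113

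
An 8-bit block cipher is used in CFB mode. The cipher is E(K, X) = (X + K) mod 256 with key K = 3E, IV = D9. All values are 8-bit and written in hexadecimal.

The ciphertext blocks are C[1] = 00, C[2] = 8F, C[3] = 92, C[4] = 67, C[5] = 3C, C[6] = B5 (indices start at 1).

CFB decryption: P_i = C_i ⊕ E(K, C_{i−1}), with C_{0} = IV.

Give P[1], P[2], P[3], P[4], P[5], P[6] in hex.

P[1]: E(K, D9) = 17; 00 ⊕ 17 = 17.
P[2]: E(K, 00) = 3E; 8F ⊕ 3E = B1.
P[3]: E(K, 8F) = CD; 92 ⊕ CD = 5F.
P[4]: E(K, 92) = D0; 67 ⊕ D0 = B7.
P[5]: E(K, 67) = A5; 3C ⊕ A5 = 99.
P[6]: E(K, 3C) = 7A; B5 ⊕ 7A = CF.

P[1] = 17, P[2] = B1, P[3] = 5F, P[4] = B7, P[5] = 99, P[6] = CF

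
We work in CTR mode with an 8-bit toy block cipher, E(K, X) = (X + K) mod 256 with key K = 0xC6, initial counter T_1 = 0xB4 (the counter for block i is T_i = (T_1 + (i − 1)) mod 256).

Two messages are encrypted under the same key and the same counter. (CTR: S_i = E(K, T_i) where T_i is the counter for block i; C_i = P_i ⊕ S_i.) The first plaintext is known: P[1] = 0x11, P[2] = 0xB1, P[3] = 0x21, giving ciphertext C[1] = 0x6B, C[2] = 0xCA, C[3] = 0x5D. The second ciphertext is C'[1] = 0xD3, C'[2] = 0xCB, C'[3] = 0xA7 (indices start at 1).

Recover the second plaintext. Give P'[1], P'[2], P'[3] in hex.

P'[1] = 0xA9, P'[2] = 0xB0, P'[3] = 0xDB

In CTR with a reused counter, both messages share the same keystream S_i, so C_i ⊕ C'_i = P_i ⊕ P'_i and thus P'_i = P_i ⊕ C_i ⊕ C'_i.
P'[1]: 0x11 ⊕ 0x6B ⊕ 0xD3 = 0xA9.
P'[2]: 0xB1 ⊕ 0xCA ⊕ 0xCB = 0xB0.
P'[3]: 0x21 ⊕ 0x5D ⊕ 0xA7 = 0xDB.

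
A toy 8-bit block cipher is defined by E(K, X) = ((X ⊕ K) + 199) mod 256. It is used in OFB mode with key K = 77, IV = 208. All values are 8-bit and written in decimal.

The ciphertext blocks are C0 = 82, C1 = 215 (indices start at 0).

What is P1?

OFB decryption: S_i = E(K, S_{i−1}) with S_{−1} = IV; P_i = C_i ⊕ S_i.
P0: S = E(K, 208) = 100; 82 ⊕ 100 = 54.
P1: S = E(K, 100) = 240; 215 ⊕ 240 = 39.

P1 = 39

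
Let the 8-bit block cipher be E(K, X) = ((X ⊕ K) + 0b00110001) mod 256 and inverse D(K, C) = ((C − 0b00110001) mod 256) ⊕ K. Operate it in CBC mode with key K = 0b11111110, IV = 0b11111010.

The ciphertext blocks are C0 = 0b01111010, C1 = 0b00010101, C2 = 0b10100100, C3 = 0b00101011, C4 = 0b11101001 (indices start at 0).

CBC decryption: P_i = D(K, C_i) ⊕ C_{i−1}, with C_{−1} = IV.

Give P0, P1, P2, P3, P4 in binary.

P0 = 0b01001101, P1 = 0b01100000, P2 = 0b10011000, P3 = 0b10100000, P4 = 0b01101101

P0: D(K, 0b01111010) = 0b10110111; 0b10110111 ⊕ 0b11111010 = 0b01001101.
P1: D(K, 0b00010101) = 0b00011010; 0b00011010 ⊕ 0b01111010 = 0b01100000.
P2: D(K, 0b10100100) = 0b10001101; 0b10001101 ⊕ 0b00010101 = 0b10011000.
P3: D(K, 0b00101011) = 0b00000100; 0b00000100 ⊕ 0b10100100 = 0b10100000.
P4: D(K, 0b11101001) = 0b01000110; 0b01000110 ⊕ 0b00101011 = 0b01101101.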